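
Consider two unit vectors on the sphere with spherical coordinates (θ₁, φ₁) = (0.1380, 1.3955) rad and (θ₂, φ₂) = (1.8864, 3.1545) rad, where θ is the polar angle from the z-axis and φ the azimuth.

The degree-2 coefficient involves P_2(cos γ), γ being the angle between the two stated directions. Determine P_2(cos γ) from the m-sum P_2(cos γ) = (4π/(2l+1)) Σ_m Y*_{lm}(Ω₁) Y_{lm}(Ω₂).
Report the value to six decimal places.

-0.334758

Addition theorem: P_2(cos γ) = (4π/5) Σ_m Y*_{lm}(Ω₁) Y_{lm}(Ω₂), m = −2…2:
  m=-2: (-0.006865+0.002511i) × (+0.348943-0.009010i) = -0.002373+0.000938i  (running Σ = -0.002373+0.000938i)
  m=-1: (+0.018358+0.103650i) × (+0.227929-0.002942i) = +0.004489+0.023571i  (running Σ = +0.002116+0.024509i)
  m=0: (+0.612878-0.000000i) × (-0.224235+0.000000i) = -0.137429+0.000000i  (running Σ = -0.135312+0.024509i)
  m=1: (-0.018358+0.103650i) × (-0.227929-0.002942i) = +0.004489-0.023571i  (running Σ = -0.130823+0.000938i)
  m=2: (-0.006865-0.002511i) × (+0.348943+0.009010i) = -0.002373-0.000938i  (running Σ = -0.133196-0.000000i)
Total Σ_m = -0.133196-0.000000i. Multiply by 2.513274: -0.334758-0.000000i. P_2(cos γ) = -0.334758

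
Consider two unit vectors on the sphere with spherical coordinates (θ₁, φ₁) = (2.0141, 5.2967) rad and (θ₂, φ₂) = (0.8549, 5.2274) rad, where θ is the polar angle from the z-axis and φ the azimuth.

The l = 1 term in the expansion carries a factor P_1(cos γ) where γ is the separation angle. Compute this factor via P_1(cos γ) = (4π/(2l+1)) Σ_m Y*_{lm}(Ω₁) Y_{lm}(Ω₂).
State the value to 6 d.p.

0.398437

Addition theorem: P_1(cos γ) = (4π/3) Σ_m Y*_{lm}(Ω₁) Y_{lm}(Ω₂), m = −1…1:
  term(m=-1) = (0.081162, 0.005634)   from Y*(Ω₁)=(0.172161, -0.260319), Y(Ω₂)=(0.128395, 0.226864)
  term(m=+0) = (-0.067204, -0.000000)   from Y*(Ω₁)=(-0.209574, -0.000000), Y(Ω₂)=(0.320667, 0.000000)
  term(m=+1) = (0.081162, -0.005634)   from Y*(Ω₁)=(-0.172161, -0.260319), Y(Ω₂)=(-0.128395, 0.226864)
Accumulated sum (0.095120, 0.000000); after 4π/(2l+1) scaling, (0.398437, 0.000000) ⇒ P_1 = 0.398437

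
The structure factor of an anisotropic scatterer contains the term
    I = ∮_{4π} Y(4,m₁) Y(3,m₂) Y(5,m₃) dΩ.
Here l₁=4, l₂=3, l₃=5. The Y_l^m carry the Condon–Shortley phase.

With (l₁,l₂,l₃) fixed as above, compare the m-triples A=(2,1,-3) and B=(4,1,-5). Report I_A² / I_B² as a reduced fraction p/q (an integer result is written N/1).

Same 4,3,5: normalisation and zero-m 3j drop out of the ratio.
A: Δ: 2! 6! 4! / 13! → 1/180180; sum: t=0:+1/2304 t=1:−1/720 t=2:+1/5760 = -1/1280; 3j²(4 3 5; 2 1 -3) = Δ·Π!·Σ² = 27/1430  (sign -1)
B: Δ: 2! 6! 4! / 13! → 1/180180; sum: t=0:+1/34560 = 1/34560; 3j²(4 3 5; 4 1 -5) = Δ·Π!·Σ² = 14/429  (sign +1)
I_A²/I_B² = (27/1430)/(14/429) = 81/140

81/140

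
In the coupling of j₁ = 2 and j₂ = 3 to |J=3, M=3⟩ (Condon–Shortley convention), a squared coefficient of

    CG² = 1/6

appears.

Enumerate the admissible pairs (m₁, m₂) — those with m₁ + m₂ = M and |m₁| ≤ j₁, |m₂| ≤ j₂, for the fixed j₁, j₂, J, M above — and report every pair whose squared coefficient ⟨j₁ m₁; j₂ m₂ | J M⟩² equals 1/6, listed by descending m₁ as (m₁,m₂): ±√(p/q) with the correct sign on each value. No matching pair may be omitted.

Admissible pairs with m₁+m₂ = M = 3: (0,3), (1,2), (2,1)
  (m₁,m₂)=(2,1): CG² = 1/6, CG = +√(1/6)   ← matches the target
  (m₁,m₂)=(1,2): CG² = 5/12, CG = −√(5/12)
  (m₁,m₂)=(0,3): CG² = 5/12, CG = +√(5/12)
Pairs with CG² = 1/6: (2,1): +√(1/6)

(2,1): +√(1/6)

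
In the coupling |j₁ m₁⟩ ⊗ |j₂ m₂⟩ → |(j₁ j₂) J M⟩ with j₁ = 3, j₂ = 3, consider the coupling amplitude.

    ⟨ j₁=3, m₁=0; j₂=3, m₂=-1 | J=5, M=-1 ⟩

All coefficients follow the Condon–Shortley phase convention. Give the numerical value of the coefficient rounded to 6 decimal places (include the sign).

√[11·1!5!5!/12! · 3!3!2!4!4!6!] = √(69120/7)
  +(−1)^0/∏(0,1,3,2,2,3)! = 1/144  (running 1/144)
  +(−1)^1/∏(1,0,2,1,3,4)! = -1/288  (running 1/288)
⟨..|..⟩ = √(69120/7)·(1/288) = +0.345033

+0.345033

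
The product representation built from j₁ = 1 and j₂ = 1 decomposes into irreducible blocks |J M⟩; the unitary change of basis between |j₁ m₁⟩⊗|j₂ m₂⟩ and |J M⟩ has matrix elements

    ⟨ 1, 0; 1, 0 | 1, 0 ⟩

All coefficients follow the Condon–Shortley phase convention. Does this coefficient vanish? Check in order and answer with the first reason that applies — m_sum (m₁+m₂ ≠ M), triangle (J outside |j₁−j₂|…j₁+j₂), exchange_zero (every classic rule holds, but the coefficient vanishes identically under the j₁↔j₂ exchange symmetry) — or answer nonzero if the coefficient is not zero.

exchange_zero

m-sum: m₁+m₂ = 0+0 = 0, M = 0  ✓
triangle: |j₁−j₂| = 0 ≤ J = 1 ≤ j₁+j₂ = 2  ✓
exchange: j₁=j₂ and m₁=m₂, and (−1)^(j₁+j₂−J) = (−1)^1 = −1 forces ⟨j₁m₁;j₂m₂|JM⟩ = −⟨j₂m₂;j₁m₁|JM⟩ = −⟨j₁m₁;j₂m₂|JM⟩ ⇒ the coefficient vanishes identically
Racah sum check: Σ_k collapses to 0 ⇒ CG = 0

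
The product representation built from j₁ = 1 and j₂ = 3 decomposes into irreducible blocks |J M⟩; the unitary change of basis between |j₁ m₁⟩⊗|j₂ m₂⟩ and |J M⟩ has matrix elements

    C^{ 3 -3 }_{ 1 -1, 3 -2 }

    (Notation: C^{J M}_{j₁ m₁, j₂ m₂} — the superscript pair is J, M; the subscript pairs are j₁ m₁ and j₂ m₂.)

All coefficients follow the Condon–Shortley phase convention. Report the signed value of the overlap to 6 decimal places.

triangle: 1!×1!×5!/8! = 120/40320
(j±m)!: 0!×2!×1!×5!×0!×6! = 172800
prefactor² = (2J+1)×Δ×N² = 3600
  k=1: −1/(1!×0!×1!×0!×0!×5!) = -1/120
Σ = -1/120  ⇒  CG² = 3600×(-1/120)² = 1/4
CG = −√(1/4) = -0.500000

−√(1/4) = -0.500000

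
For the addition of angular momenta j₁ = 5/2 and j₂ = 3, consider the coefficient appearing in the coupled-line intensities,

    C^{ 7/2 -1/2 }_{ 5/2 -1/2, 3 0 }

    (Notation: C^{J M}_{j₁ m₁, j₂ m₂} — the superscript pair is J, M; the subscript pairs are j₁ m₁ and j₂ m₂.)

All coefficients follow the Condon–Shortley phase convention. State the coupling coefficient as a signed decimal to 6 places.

-0.436436

j₁+j₂−J=2  J+j₁−j₂=3  J−j₁+j₂=4  j₁+j₂+J+1=10
(j₁±m₁, j₂±m₂, J±M) = (2,3,3,3,3,4)
P² = 6912/175
sum k=0..2:
  [0] +1/72 = 1/72
  [1] −1/8 = -1/8
  [2] +1/24 = 1/24
S = -5/72
C² = P²·S² = 4/21 ; C = -0.436436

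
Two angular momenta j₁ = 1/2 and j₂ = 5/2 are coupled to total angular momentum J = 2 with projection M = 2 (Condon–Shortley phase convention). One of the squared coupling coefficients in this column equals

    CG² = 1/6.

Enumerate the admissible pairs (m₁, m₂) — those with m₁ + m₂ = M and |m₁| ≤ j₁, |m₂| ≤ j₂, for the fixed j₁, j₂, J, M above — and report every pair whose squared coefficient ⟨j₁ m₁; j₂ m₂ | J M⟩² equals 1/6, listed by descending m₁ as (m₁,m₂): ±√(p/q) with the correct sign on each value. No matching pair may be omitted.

(1/2,3/2): +√(1/6)

Admissible pairs with m₁+m₂ = M = 2: (-1/2,5/2), (1/2,3/2)
  (m₁,m₂)=(1/2,3/2): CG² = 1/6, CG = +√(1/6)   ← matches the target
  (m₁,m₂)=(-1/2,5/2): CG² = 5/6, CG = −√(5/6)
Pairs with CG² = 1/6: (1/2,3/2): +√(1/6)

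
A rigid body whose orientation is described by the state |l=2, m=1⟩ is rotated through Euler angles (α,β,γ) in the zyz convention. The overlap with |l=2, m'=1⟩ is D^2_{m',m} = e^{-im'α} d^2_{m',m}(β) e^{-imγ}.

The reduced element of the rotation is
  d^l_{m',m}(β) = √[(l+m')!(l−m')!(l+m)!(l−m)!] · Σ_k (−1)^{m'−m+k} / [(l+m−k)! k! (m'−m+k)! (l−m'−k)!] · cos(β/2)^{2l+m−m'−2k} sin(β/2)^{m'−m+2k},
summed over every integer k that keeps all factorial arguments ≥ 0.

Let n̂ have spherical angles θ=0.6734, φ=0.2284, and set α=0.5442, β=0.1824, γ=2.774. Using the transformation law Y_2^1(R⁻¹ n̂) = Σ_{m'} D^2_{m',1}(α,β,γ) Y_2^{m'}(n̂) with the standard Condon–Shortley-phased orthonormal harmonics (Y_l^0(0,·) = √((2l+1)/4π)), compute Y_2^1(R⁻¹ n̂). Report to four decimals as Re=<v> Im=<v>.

Need the full column D^2_{m',1} for m'=−2..2 at α=0.5442, β=0.1824, γ=2.7740.
cos(β/2)=0.995844, sin(β/2)=0.091074
d^2_{-2,1}: single k=3 term ⇒ +0.001505;  D = -0.000172-0.001495i
d^2_{-1,1}: k∈[2..3] ⇒ +0.024677 -0.000069 = +0.024608;  D = -0.015068-0.019455i
d^2_{0,1}: k∈[1..2] ⇒ +0.220314 -0.001843 = +0.218471;  D = -0.203877-0.078512i
d^2_{1,1}: k∈[0..1] ⇒ +0.983480 -0.024677 = +0.958803;  D = -0.943889+0.168453i
d^2_{2,1}: single k=0 term ⇒ -0.179886;  D = +0.135143-0.118723i
Y_2^{m'}(θ=0.6734,φ=0.2284) and Σ D·Y over m':
  (-0.0002-0.0015i)·(+0.1348-0.0663i)  (-0.0151-0.0195i)·(+0.3668-0.0853i)  (-0.2039-0.0785i)·(+0.2628+0.0000i)  (-0.9439+0.1685i)·(-0.3668-0.0853i)  (+0.1351-0.1187i)·(+0.1348+0.0663i)
Y_2^1(R⁻¹ n̂) = +0.325829-0.015032i

Re=0.3258 Im=-0.0150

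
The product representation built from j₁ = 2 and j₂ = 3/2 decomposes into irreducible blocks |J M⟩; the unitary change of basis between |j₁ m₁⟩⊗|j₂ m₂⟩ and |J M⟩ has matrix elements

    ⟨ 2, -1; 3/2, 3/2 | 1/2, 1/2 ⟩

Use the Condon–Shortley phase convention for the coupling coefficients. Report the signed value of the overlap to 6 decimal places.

j₁+j₂−J=3  J+j₁−j₂=1  J−j₁+j₂=0  j₁+j₂+J+1=5
(j₁±m₁, j₂±m₂, J±M) = (1,3,3,0,1,0)
P² = 18/5
sum k=3..3:
  [3] −1/6 = -1/6
S = -1/6
C² = P²·S² = 1/10 ; C = -0.316228

−√(1/10) = -0.316228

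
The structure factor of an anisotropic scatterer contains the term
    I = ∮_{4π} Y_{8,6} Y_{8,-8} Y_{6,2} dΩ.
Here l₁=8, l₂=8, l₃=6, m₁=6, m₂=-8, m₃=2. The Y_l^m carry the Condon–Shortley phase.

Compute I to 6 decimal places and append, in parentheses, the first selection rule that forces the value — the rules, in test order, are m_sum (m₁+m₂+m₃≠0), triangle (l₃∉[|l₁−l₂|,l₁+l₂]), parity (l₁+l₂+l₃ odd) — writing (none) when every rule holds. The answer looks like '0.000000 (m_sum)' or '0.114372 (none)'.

-0.174172 (none)

Checks pass: Σm=0; 22 even; l₃=6∈[0,16].
(2·8+1)(2·8+1)(2·6+1) = 3757
Δ: 10! 6! 6! / 23! → 1/13742520792
sum: t=2:+1/41803776000 t=3:−1/435456000 t=4:+1/39813120 t=5:−1/18662400 t=6:+1/39813120 t=7:−1/435456000 t=8:+1/41803776000 = -11/1393459200
3j²(8 8 6; 0 0 0) = Δ·Π!·Σ² = 600/96577  (sign -1)
sum: t=0:+1/125411328000 = 1/125411328000
3j²(8 8 6; 6 -8 2) = Δ·Π!·Σ² = 364/22287  (sign +1)
combine: 4πI² = 3757·600/96577·364/22287 = 72800/190969
take √, sign -1: I = -0.17417239
No selection rule forces the value: the integral is nonzero (none).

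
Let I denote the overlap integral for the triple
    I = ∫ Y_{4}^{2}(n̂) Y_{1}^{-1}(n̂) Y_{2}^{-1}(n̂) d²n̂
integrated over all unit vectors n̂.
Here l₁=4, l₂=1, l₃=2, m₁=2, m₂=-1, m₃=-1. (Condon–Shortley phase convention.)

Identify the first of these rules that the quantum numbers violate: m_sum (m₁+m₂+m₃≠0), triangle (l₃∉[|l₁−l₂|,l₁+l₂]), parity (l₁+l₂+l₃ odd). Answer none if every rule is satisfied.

triangle

Σmᵢ = 0  ✓
l₃∈[|l₁−l₂|,l₁+l₂]=[3,5] required, l₃=2 fails  ✗
Σlᵢ = 7 ⇒ odd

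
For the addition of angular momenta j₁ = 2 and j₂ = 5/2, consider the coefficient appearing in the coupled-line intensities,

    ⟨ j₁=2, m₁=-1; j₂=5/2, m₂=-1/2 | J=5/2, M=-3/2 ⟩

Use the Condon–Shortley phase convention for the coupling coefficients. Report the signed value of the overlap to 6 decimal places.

√[6·2!2!3!/8! · 1!3!2!3!1!4!] = √(216/35)
  +(−1)^1/∏(1,1,2,1,0,2)! = -1/4  (running -1/4)
  +(−1)^2/∏(2,0,1,0,1,3)! = 1/12  (running -1/6)
⟨..|..⟩ = √(216/35)·(-1/6) = -0.414039

−√(6/35) ≈ -0.414039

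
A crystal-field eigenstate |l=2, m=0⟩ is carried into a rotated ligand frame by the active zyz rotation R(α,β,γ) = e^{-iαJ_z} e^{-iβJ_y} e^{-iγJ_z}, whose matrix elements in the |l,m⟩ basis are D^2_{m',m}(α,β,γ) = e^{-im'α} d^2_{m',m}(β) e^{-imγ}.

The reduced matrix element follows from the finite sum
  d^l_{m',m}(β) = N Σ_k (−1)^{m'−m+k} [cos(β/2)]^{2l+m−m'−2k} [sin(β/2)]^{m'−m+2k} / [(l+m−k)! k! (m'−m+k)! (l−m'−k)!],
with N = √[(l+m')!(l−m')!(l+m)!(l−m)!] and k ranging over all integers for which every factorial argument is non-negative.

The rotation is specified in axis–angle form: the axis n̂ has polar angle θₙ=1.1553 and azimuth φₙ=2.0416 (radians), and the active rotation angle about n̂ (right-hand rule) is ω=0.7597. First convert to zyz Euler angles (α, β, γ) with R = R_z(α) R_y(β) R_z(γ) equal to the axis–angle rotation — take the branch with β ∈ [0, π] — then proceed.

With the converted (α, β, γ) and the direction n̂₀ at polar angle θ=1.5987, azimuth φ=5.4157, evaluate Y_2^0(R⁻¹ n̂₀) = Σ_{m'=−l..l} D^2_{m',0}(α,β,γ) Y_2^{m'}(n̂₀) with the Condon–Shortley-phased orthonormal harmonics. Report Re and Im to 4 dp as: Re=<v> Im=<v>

Re=-0.3148 Im=0.0000

Axis–angle → zyz. n̂ = (sinθₙcosφₙ, sinθₙsinφₙ, cosθₙ) = (-0.415008, +0.815377, +0.403644), ω = 0.7597.
R = I cosω + sinω [n̂]ₓ + (1−cosω) n̂n̂ᵀ gives
  R = [+0.772399, -0.371034, +0.515494; +0.184949, +0.907845, +0.376312; -0.607613, -0.195323, +0.769841]
β = atan2(√(R₁₃²+R₂₃²), R₃₃) = 0.692204; α = atan2(R₂₃, R₁₃) mod 2π = 0.630580; γ = atan2(R₃₂, −R₃₁) mod 2π = 5.972158
Need the full column D^2_{m',0} for m'=−2..2 at α=0.6306, β=0.6922, γ=5.9722.
cos(β/2)=0.940702, sin(β/2)=0.339234
d^2_{-2,0}: single k=2 term ⇒ +0.249447;  D = +0.076009+0.237584i
d^2_{-1,0}: k∈[1..2] ⇒ +0.691721 -0.089955 = +0.601766;  D = +0.486038+0.354810i
d^2_{0,0}: k∈[0..2] ⇒ +0.783084 -0.407345 +0.013243 = +0.388983;  D = +0.388983+0.000000i
d^2_{1,0}: k∈[0..1] ⇒ -0.691721 +0.089955 = -0.601766;  D = -0.486038+0.354810i
d^2_{2,0}: single k=0 term ⇒ +0.249447;  D = +0.076009-0.237584i
Y_2^{m'}(θ=1.5987,φ=5.4157) and Σ D·Y over m':
  (+0.0760+0.2376i)·(-0.0631+0.3808i)  (+0.4860+0.3548i)·(-0.0139-0.0164i)  (+0.3890+0.0000i)·(-0.3147+0.0000i)  (-0.4860+0.3548i)·(+0.0139-0.0164i)  (+0.0760-0.2376i)·(-0.0631-0.3808i)
Y_2^0(R⁻¹ n̂) = -0.314806+0.000000i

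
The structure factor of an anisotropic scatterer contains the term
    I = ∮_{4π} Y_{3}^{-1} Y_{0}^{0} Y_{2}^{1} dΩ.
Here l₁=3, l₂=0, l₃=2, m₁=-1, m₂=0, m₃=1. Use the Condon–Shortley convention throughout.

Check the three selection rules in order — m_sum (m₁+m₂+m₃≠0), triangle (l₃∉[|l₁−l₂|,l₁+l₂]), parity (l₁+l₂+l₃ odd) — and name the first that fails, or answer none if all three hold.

triangle

azimuthal sum: -1 + 0 + 1 = 0  ✓
l₃ must lie in [3,3]; have l₃=2  ✗
L = 3 + 0 + 2 = 5 (odd)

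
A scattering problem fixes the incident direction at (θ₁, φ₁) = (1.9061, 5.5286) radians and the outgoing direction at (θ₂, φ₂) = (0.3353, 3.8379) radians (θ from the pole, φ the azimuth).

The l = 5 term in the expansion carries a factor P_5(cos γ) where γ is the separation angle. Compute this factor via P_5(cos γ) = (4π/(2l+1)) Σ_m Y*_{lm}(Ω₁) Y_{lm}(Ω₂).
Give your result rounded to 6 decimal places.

-0.324004

Expand P_5 via completeness: Σ_{m} conj(Y_{5,m}) at Ω₁ times Y_{5,m} at Ω₂ —
  [-5]  conj(Y_{5,-5})(Ω₁) = (-0.281332, 0.205698) ; Y_{5,-5}(Ω₂) = (0.001688, -0.000597) ; Δ = (-0.000352, 0.000515)
  [-4]  conj(Y_{5,-4})(Ω₁) = (0.381122, 0.047213) ; Y_{5,-4}(Ω₂) = (-0.015228, -0.005669) ; Δ = (-0.005536, -0.002879)
  [-3]  conj(Y_{5,-3})(Ω₁) = (0.004745, 0.005715) ; Y_{5,-3}(Ω₂) = (0.042885, 0.075227) ; Δ = (-0.000226, 0.000602)
  [-2]  conj(Y_{5,-2})(Ω₁) = (0.020678, -0.335117) ; Y_{5,-2}(Ω₂) = (0.051449, -0.285684) ; Δ = (-0.094674, -0.023149)
  [-1]  conj(Y_{5,-1})(Ω₁) = (-0.059424, 0.055871) ; Y_{5,-1}(Ω₂) = (-0.421624, 0.352476) ; Δ = (0.005362, -0.044502)
  [+0]  conj(Y_{5,0})(Ω₁) = (-0.313991, -0.000000) ; Y_{5,0}(Ω₂) = (0.295438, 0.000000) ; Δ = (-0.092765, -0.000000)
  [+1]  conj(Y_{5,1})(Ω₁) = (0.059424, 0.055871) ; Y_{5,1}(Ω₂) = (0.421624, 0.352476) ; Δ = (0.005362, 0.044502)
  [+2]  conj(Y_{5,2})(Ω₁) = (0.020678, 0.335117) ; Y_{5,2}(Ω₂) = (0.051449, 0.285684) ; Δ = (-0.094674, 0.023149)
  [+3]  conj(Y_{5,3})(Ω₁) = (-0.004745, 0.005715) ; Y_{5,3}(Ω₂) = (-0.042885, 0.075227) ; Δ = (-0.000226, -0.000602)
  [+4]  conj(Y_{5,4})(Ω₁) = (0.381122, -0.047213) ; Y_{5,4}(Ω₂) = (-0.015228, 0.005669) ; Δ = (-0.005536, 0.002879)
  [+5]  conj(Y_{5,5})(Ω₁) = (0.281332, 0.205698) ; Y_{5,5}(Ω₂) = (-0.001688, -0.000597) ; Δ = (-0.000352, -0.000515)
Accumulated sum (-0.283618, -0.000000); after 4π/(2l+1) scaling, (-0.324004, -0.000000) ⇒ P_5 = -0.324004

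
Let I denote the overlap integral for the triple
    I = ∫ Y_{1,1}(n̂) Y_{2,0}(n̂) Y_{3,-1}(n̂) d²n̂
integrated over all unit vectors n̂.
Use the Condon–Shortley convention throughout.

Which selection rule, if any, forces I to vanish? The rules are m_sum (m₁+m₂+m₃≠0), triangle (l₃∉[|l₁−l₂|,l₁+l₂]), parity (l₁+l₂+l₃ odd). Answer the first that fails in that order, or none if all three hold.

none

azimuthal sum: 1 + 0 − 1 = 0  ✓
1 ≤ 3 ≤ 3 (triangle on l)  ✓
L = 1 + 2 + 3 = 6 (even)  ✓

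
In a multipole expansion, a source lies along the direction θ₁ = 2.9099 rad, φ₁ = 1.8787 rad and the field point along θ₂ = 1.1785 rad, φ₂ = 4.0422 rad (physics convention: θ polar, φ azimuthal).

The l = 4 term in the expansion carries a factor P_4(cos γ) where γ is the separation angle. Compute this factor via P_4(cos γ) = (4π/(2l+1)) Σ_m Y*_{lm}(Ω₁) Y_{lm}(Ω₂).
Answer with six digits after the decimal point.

Addition theorem: P_4(cos γ) = (4π/9) Σ_m Y*_{lm}(Ω₁) Y_{lm}(Ω₂), m = −4…4:
  [-4]  conj(Y_{4,-4})(Ω₁) = (0.000409, 0.001160) ; Y_{4,-4}(Ω₂) = (-0.288968, 0.143470) ; Δ = (-0.000285, -0.000277)
  [-3]  conj(Y_{4,-3})(Ω₁) = (-0.011768, 0.008892) ; Y_{4,-3}(Ω₂) = (0.341623, 0.160734) ; Δ = (-0.005450, 0.001146)
  [-2]  conj(Y_{4,-2})(Ω₁) = (-0.081077, -0.057370) ; Y_{4,-2}(Ω₂) = (-0.001509, -0.006433) ; Δ = (-0.000247, 0.000608)
  [-1]  conj(Y_{4,-1})(Ω₁) = (0.116344, -0.365842) ; Y_{4,-1}(Ω₂) = (0.205215, -0.258926) ; Δ = (-0.070850, -0.105201)
  [+0]  conj(Y_{4,0})(Ω₁) = (0.633465, -0.000000) ; Y_{4,0}(Ω₂) = (-0.067400, 0.000000) ; Δ = (-0.042696, 0.000000)
  [+1]  conj(Y_{4,1})(Ω₁) = (-0.116344, -0.365842) ; Y_{4,1}(Ω₂) = (-0.205215, -0.258926) ; Δ = (-0.070850, 0.105201)
  [+2]  conj(Y_{4,2})(Ω₁) = (-0.081077, 0.057370) ; Y_{4,2}(Ω₂) = (-0.001509, 0.006433) ; Δ = (-0.000247, -0.000608)
  [+3]  conj(Y_{4,3})(Ω₁) = (0.011768, 0.008892) ; Y_{4,3}(Ω₂) = (-0.341623, 0.160734) ; Δ = (-0.005450, -0.001146)
  [+4]  conj(Y_{4,4})(Ω₁) = (0.000409, -0.001160) ; Y_{4,4}(Ω₂) = (-0.288968, -0.143470) ; Δ = (-0.000285, 0.000277)
Total Σ_m = (-0.196358, -0.000000). Multiply by 1.396263: (-0.274168, -0.000000). P_4(cos γ) = -0.274168

-0.274168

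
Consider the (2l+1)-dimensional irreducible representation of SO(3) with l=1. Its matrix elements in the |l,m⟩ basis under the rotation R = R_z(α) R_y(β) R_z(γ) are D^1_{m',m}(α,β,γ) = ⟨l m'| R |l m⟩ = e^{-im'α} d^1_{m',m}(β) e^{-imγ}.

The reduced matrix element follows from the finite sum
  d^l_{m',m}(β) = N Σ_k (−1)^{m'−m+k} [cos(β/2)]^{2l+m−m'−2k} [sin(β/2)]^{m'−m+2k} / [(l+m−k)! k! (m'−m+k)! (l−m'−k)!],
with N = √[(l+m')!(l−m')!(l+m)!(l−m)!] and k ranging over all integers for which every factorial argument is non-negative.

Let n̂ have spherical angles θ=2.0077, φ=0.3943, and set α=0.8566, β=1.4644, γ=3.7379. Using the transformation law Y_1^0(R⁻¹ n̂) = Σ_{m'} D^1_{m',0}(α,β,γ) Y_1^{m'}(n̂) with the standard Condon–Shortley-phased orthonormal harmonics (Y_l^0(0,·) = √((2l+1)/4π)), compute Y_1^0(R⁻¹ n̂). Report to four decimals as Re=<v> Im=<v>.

Re=0.3720 Im=0.0000

Need the full column D^1_{m',0} for m'=−1..1 at α=0.8566, β=1.4644, γ=3.7379.
cos(β/2)=0.743705, sin(β/2)=0.668507
d^1_{-1,0}: single k=1 term ⇒ +0.703108;  D = +0.460543+0.531283i
d^1_{0,0}: k∈[0..1] ⇒ +0.553098 -0.446902 = +0.106196;  D = +0.106196+0.000000i
d^1_{1,0}: single k=0 term ⇒ -0.703108;  D = -0.460543+0.531283i
Y_1^{m'}(θ=2.0077,φ=0.3943) and Σ D·Y over m':
  (+0.4605+0.5313i)·(+0.2890-0.1203i)  (+0.1062+0.0000i)·(-0.2067+0.0000i)  (-0.4605+0.5313i)·(-0.2890-0.1203i)
Y_1^0(R⁻¹ n̂) = +0.372039+0.000000i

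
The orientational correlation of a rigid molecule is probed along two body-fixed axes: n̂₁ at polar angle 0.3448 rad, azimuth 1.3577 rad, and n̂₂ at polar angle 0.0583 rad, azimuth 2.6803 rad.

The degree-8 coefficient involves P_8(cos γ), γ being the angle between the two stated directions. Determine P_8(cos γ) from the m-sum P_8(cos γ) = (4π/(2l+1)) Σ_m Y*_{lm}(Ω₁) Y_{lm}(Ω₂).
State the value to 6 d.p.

-0.206988

Term-by-term m-sum for l=8 (normalisation 4π/17 = 0.739198):
  m=-8: Y*=-0.00001 - 0.00009j  Y=-0.00000 - 0.00000j  product -0.00000 + 0.00000j
  m=-7: Y*=-0.00098 - 0.00008j  Y=0.00000 + 0.00000j  product -0.00000 - 0.00000j
  m=-6: Y*=-0.00199 + 0.00660j  Y=-0.00000 + 0.00000j  product -0.00000 - 0.00000j
  m=-5: Y*=0.03039 + 0.01681j  Y=0.00000 - 0.00000j  product 0.00000 - 0.00000j
  m=-4: Y*=0.08419 - 0.09630j  Y=-0.00004 + 0.00015j  product 0.00001 + 0.00002j
  m=-3: Y*=-0.20016 - 0.26924j  Y=-0.00051 - 0.00268j  product -0.00062 + 0.00067j
  m=-2: Y*=-0.51714 + 0.23479j  Y=0.02076 + 0.02742j  product -0.01718 - 0.00930j
  m=-1: Y*=0.09100 + 0.42055j  Y=-0.24989 - 0.12421j  product 0.02950 - 0.11639j
  m=+0: Y*=-0.27762 + 0.00000j  Y=1.09302 + 0.00000j  product -0.30344 + 0.00000j
  m=+1: Y*=-0.09100 + 0.42055j  Y=0.24989 - 0.12421j  product 0.02950 + 0.11639j
  m=+2: Y*=-0.51714 - 0.23479j  Y=0.02076 - 0.02742j  product -0.01718 + 0.00930j
  m=+3: Y*=0.20016 - 0.26924j  Y=0.00051 - 0.00268j  product -0.00062 - 0.00067j
  m=+4: Y*=0.08419 + 0.09630j  Y=-0.00004 - 0.00015j  product 0.00001 - 0.00002j
  m=+5: Y*=-0.03039 + 0.01681j  Y=-0.00000 - 0.00000j  product 0.00000 + 0.00000j
  m=+6: Y*=-0.00199 - 0.00660j  Y=-0.00000 - 0.00000j  product -0.00000 + 0.00000j
  m=+7: Y*=0.00098 - 0.00008j  Y=-0.00000 + 0.00000j  product -0.00000 + 0.00000j
  m=+8: Y*=-0.00001 + 0.00009j  Y=-0.00000 + 0.00000j  product -0.00000 - 0.00000j
Σ over m = -0.28002 - 0.00000j; ×(4π/17) → -0.20699 - 0.00000j. Real part: -0.206988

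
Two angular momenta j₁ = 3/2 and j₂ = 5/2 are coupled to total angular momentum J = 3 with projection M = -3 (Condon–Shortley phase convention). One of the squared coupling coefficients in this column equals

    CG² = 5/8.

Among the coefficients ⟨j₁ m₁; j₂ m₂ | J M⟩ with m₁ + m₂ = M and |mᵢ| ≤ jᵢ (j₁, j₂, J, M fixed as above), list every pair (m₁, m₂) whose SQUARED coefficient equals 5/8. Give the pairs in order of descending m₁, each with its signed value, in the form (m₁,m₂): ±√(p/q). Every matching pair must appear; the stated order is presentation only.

Admissible pairs with m₁+m₂ = M = -3: (-3/2,-3/2), (-1/2,-5/2)
  (m₁,m₂)=(-1/2,-5/2): CG² = 5/8, CG = +√(5/8)   ← matches the target
  (m₁,m₂)=(-3/2,-3/2): CG² = 3/8, CG = −√(3/8)
Pairs with CG² = 5/8: (-1/2,-5/2): +√(5/8)

(-1/2,-5/2): +√(5/8)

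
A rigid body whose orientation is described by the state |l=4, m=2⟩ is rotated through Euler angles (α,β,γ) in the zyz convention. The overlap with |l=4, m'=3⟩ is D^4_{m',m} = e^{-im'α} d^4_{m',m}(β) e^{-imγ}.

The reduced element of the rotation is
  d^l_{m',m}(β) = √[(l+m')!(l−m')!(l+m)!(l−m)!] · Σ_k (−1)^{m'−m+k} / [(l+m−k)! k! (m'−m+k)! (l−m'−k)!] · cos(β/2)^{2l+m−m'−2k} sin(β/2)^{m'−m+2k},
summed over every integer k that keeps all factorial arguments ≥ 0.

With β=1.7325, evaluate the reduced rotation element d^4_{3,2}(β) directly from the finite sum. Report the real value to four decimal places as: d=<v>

d^4_{3,2}(β=1.7325) via the finite sum:
c=cos(1.732500/2)=0.647688, s=sin(1.732500/2)=0.761905; N=√[5040·1·720·2]=2693.993318
Admissible k: 0..1 (factorial args all ≥0)
  k=0: (−1)^1·2693.9933/(720)·0.6477^7·0.7619^1 = -0.136310
  k=1: (−1)^2·2693.9933/(240)·0.6477^5·0.7619^3 = +0.565873
d^4_{3,2}(1.7325) = -0.136310 +0.565873 = +0.429563

d=0.4296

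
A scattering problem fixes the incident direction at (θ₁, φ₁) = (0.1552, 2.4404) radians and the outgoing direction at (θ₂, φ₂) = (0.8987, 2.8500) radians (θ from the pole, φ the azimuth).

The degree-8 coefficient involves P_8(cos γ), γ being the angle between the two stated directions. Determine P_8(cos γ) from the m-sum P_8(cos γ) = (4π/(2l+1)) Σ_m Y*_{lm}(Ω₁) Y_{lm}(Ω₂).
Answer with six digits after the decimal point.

Term-by-term m-sum for l=8 (normalisation 4π/17 = 0.739198):
  [-8]  conj(Y_{8,-8})(Ω₁) = (0.000000, 0.000000) ; Y_{8,-8}(Ω₂) = (-0.050024, 0.052428) ; Δ = (-0.000000, 0.000000)
  [-7]  conj(Y_{8,-7})(Ω₁) = (-0.000001, -0.000004) ; Y_{8,-7}(Ω₂) = (0.104522, -0.205587) ; Δ = (-0.000001, -0.000000)
  [-6]  conj(Y_{8,-6})(Ω₁) = (-0.000034, 0.000061) ; Y_{8,-6}(Ω₂) = (-0.073992, 0.409499) ; Δ = (-0.000023, -0.000018)
  [-5]  conj(Y_{8,-5})(Ω₁) = (0.000771, -0.000294) ; Y_{8,-5}(Ω₂) = (-0.047083, -0.415506) ; Δ = (-0.000159, -0.000307)
  [-4]  conj(Y_{8,-4})(Ω₁) = (-0.006845, -0.002397) ; Y_{8,-4}(Ω₂) = (0.034399, 0.080367) ; Δ = (-0.000043, -0.000633)
  [-3]  conj(Y_{8,-3})(Ω₁) = (0.023928, 0.040579) ; Y_{8,-3}(Ω₂) = (0.203540, 0.243613) ; Δ = (-0.005015, 0.014089)
  [-2]  conj(Y_{8,-2})(Ω₁) = (0.036114, -0.212410) ; Y_{8,-2}(Ω₂) = (-0.225288, -0.148630) ; Δ = (-0.039707, 0.042486)
  [-1]  conj(Y_{8,-1})(Ω₁) = (-0.468098, 0.395229) ; Y_{8,-1}(Ω₂) = (-0.196900, -0.059099) ; Δ = (0.115526, -0.050156)
  [+0]  conj(Y_{8,0})(Ω₁) = (0.710482, -0.000000) ; Y_{8,0}(Ω₂) = (0.304679, 0.000000) ; Δ = (0.216469, 0.000000)
  [+1]  conj(Y_{8,1})(Ω₁) = (0.468098, 0.395229) ; Y_{8,1}(Ω₂) = (0.196900, -0.059099) ; Δ = (0.115526, 0.050156)
  [+2]  conj(Y_{8,2})(Ω₁) = (0.036114, 0.212410) ; Y_{8,2}(Ω₂) = (-0.225288, 0.148630) ; Δ = (-0.039707, -0.042486)
  [+3]  conj(Y_{8,3})(Ω₁) = (-0.023928, 0.040579) ; Y_{8,3}(Ω₂) = (-0.203540, 0.243613) ; Δ = (-0.005015, -0.014089)
  [+4]  conj(Y_{8,4})(Ω₁) = (-0.006845, 0.002397) ; Y_{8,4}(Ω₂) = (0.034399, -0.080367) ; Δ = (-0.000043, 0.000633)
  [+5]  conj(Y_{8,5})(Ω₁) = (-0.000771, -0.000294) ; Y_{8,5}(Ω₂) = (0.047083, -0.415506) ; Δ = (-0.000159, 0.000307)
  [+6]  conj(Y_{8,6})(Ω₁) = (-0.000034, -0.000061) ; Y_{8,6}(Ω₂) = (-0.073992, -0.409499) ; Δ = (-0.000023, 0.000018)
  [+7]  conj(Y_{8,7})(Ω₁) = (0.000001, -0.000004) ; Y_{8,7}(Ω₂) = (-0.104522, -0.205587) ; Δ = (-0.000001, 0.000000)
  [+8]  conj(Y_{8,8})(Ω₁) = (0.000000, -0.000000) ; Y_{8,8}(Ω₂) = (-0.050024, -0.052428) ; Δ = (-0.000000, -0.000000)
Accumulated sum (0.357627, 0.000000); after 4π/(2l+1) scaling, (0.264358, 0.000000) ⇒ P_8 = 0.264358

0.264358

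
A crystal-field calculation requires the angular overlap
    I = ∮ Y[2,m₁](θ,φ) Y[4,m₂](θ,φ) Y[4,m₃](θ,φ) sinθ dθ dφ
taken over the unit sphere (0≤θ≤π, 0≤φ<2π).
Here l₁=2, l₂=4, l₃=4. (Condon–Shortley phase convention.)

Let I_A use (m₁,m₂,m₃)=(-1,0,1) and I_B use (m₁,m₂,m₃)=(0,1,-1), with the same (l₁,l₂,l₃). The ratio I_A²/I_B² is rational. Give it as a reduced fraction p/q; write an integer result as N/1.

Same 2,4,4: normalisation and zero-m 3j drop out of the ratio.
A: Δ: 2! 2! 6! / 11! → 1/13860; sum: t=1:−1/72 t=2:+1/96 = -1/288; 3j²(2 4 4; -1 0 1) = Δ·Π!·Σ² = 1/462  (sign +1)
B: Δ: 2! 2! 6! / 11! → 1/13860; sum: t=0:+1/480 t=1:−1/48 t=2:+1/144 = -17/1440; 3j²(2 4 4; 0 1 -1) = Δ·Π!·Σ² = 289/13860  (sign +1)
I_A²/I_B² = (1/462)/(289/13860) = 30/289

30/289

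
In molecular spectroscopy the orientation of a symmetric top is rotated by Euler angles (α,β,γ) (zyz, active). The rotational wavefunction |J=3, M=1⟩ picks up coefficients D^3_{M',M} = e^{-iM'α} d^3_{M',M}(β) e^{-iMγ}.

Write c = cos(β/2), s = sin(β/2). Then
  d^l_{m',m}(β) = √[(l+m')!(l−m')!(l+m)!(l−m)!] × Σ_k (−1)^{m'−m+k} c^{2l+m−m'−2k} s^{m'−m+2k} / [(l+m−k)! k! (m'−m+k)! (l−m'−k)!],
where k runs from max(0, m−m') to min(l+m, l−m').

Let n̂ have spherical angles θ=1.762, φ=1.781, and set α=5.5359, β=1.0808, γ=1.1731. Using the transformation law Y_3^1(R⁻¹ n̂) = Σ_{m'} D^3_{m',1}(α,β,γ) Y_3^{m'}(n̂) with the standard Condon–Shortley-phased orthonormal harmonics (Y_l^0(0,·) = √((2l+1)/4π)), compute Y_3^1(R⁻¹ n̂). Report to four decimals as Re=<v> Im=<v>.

Need the full column D^3_{m',1} for m'=−3..3 at α=5.5359, β=1.0808, γ=1.1731.
cos(β/2)=0.857503, sin(β/2)=0.514479
d^3_{-3,1}: single k=4 term ⇒ +0.199521;  D = -0.192112+0.053865i
d^3_{-2,1}: k∈[3..4] ⇒ +0.543050 -0.097740 = +0.445310;  D = -0.396230-0.203230i
d^3_{-1,1}: k∈[2..4] ⇒ +0.858676 -0.412128 +0.018544 = +0.465092;  D = -0.159299-0.436960i
d^3_{0,1}: k∈[1..3] ⇒ +0.826298 -0.892322 +0.107069 = +0.041044;  D = +0.015896-0.037841i
d^3_{1,1}: k∈[0..2] ⇒ +0.397570 -1.144901 +0.309096 = -0.438235;  D = -0.399102+0.181019i
d^3_{2,1}: k∈[0..1] ⇒ -0.754303 +0.543050 = -0.211253;  D = -0.200431-0.066748i
d^3_{3,1}: single k=0 term ⇒ +0.554273;  D = +0.266724+0.485877i
Y_3^{m'}(θ=1.762,φ=1.781) and Σ D·Y over m':
  (-0.1921+0.0539i)·(+0.2328+0.3189i)  (-0.3962-0.2032i)·(+0.1709-0.0764i)  (-0.1593-0.4370i)·(+0.0543+0.2543i)  (+0.0159-0.0378i)·(+0.1999+0.0000i)  (-0.3991+0.1810i)·(-0.0543+0.2543i)  (-0.2004-0.0667i)·(+0.1709+0.0764i)  (+0.2667+0.4859i)·(-0.2328+0.3189i)
Y_3^1(R⁻¹ n̂) = -0.310069-0.291039i

Re=-0.3101 Im=-0.2910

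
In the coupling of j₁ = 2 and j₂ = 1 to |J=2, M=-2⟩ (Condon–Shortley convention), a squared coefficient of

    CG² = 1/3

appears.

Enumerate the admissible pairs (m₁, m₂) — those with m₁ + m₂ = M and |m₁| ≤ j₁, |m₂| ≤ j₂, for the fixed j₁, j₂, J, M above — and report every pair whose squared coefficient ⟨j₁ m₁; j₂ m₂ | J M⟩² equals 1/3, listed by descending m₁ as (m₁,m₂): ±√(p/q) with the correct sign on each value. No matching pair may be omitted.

(-1,-1): +√(1/3)

Admissible pairs with m₁+m₂ = M = -2: (-2,0), (-1,-1)
  (m₁,m₂)=(-1,-1): CG² = 1/3, CG = +√(1/3)   ← matches the target
  (m₁,m₂)=(-2,0): CG² = 2/3, CG = −√(2/3)
Pairs with CG² = 1/3: (-1,-1): +√(1/3)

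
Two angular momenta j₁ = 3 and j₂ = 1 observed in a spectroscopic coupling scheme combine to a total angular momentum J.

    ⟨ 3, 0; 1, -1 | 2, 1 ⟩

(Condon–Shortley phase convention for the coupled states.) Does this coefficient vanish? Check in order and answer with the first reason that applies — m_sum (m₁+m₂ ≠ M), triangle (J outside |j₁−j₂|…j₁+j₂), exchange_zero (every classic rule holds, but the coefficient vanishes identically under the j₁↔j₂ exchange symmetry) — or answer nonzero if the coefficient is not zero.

m_sum

m-sum: m₁+m₂ = 0+(-1) = -1, M = 1  ✗ ⇒ coefficient is 0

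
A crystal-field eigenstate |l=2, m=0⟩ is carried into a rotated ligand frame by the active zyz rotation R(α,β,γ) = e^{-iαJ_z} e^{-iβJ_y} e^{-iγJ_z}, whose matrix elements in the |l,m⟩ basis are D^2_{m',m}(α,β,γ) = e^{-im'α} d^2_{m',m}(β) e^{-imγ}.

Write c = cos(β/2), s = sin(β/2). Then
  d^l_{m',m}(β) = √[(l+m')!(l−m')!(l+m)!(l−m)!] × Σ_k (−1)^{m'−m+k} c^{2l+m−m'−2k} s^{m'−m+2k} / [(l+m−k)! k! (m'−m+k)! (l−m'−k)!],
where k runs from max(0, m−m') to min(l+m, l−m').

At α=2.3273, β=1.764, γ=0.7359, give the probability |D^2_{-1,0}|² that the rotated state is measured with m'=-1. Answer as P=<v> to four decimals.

P=0.0533

Split into d^2_{-1,0}(β=1.7640) × two z-phases.
Half-angle: c=0.635608, s=0.772012. N=√(1·6·2·2)=4.898979
k: max(0,(0)−(-1))=1 … min(2+(0),2−(-1))=2
  k=1: (−1)^0·4.8990/(2)·0.6356^3·0.7720^1 = +0.485588
  k=2: (−1)^1·4.8990/(2)·0.6356^1·0.7720^3 = -0.716369
d^2_{-1,0}(1.7640) = +0.485588 -0.716369 = -0.230781
|D^2_{-1,0}|² = |d^2_{-1,0}(β)|² = (-0.230781)² = 0.053260 (the z-rotation phases have unit modulus)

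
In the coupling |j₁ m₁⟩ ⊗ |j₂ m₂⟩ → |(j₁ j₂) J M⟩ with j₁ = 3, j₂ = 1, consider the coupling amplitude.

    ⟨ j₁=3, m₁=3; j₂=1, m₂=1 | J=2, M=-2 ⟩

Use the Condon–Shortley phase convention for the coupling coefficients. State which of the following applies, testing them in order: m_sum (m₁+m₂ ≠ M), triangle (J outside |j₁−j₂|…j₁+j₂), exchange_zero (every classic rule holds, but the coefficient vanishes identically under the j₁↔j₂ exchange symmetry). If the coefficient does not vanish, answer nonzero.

m-sum: m₁+m₂ = 3+1 = 4, M = -2  ✗ ⇒ coefficient is 0

m_sum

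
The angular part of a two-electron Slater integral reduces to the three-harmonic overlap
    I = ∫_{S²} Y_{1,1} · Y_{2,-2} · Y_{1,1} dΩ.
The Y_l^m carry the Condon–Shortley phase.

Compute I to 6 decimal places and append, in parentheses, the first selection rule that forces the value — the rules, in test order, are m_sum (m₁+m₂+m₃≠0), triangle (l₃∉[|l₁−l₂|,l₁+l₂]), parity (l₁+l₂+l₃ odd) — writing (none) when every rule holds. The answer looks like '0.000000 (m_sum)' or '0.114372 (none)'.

Rules hold: Σm=0, L=4 even, 1≤1≤3.
N = 3·5·3 = 45
Δ = 2!·0!·2!/5! = 1/30
Racah Σ t=1..1: t=1:−1/1 = -1/1
⇒ 3j(1 2 1; 0 0 0)² = 2/15, sgn +1
Racah Σ t=0..0: t=0:+1/4 = 1/4
⇒ 3j(1 2 1; 1 -2 1)² = 1/5, sgn +1
4πI² = N·(3j₀)²·(3jₘ)² = 6/5
I = +1·√(1.2/4π) = 0.30901936
No selection rule forces the value: the integral is nonzero (none).

0.309019 (none)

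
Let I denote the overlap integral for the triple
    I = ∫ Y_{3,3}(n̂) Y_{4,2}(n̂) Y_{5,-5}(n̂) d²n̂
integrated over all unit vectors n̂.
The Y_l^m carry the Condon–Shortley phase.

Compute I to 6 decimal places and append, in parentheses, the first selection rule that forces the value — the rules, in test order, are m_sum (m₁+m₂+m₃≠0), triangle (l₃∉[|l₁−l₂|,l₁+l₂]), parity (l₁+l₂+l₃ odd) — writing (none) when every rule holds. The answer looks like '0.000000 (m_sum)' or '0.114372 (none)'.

0.138791 (none)

m-sum 0 ✓  L=12 even ✓  1≤5≤7 ✓
Π(2lᵢ+1) = 7×9×11 = 693
triangle coeff Δ(3,4,5) = 1/180180
Σ_t [0,2]: t=0:+1/576 t=1:−1/144 t=2:+1/576 = -1/288
(3j)²=20/1001 [(3 4 5; 0 0 0)], sign=+1
Σ_t [0,0]: t=0:+1/34560 = 1/34560
(3j)²=5/286 [(3 4 5; 3 2 -5)], sign=+1
⇒ 4πI² = 450/1859
I = (+1)√(450/1859/(4π)) = 0.13879110
No selection rule forces the value: the integral is nonzero (none).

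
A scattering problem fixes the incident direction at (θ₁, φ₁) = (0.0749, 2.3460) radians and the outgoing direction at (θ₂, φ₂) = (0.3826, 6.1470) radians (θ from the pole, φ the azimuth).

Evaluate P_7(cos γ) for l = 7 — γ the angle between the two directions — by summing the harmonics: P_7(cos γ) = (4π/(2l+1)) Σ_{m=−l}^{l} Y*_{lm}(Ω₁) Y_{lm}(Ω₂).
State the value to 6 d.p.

-0.357193

Summing Y*_{l m}(θ₁,φ₁)·Y_{l m}(θ₂,φ₂) over m ∈ [−7, 7]; prefactor 4π/(2·7+1) = 0.837758:
  [-7]  conj(Y_{7,-7})(Ω₁) = (-0.000000, -0.000000) ; Y_{7,-7}(Ω₂) = (0.000293, 0.000412) ; Δ = (0.000000, -0.000000)
  [-6]  conj(Y_{7,-6})(Ω₁) = (0.000000, 0.000000) ; Y_{7,-6}(Ω₂) = (0.003216, 0.003427) ; Δ = (-0.000000, 0.000000)
  [-5]  conj(Y_{7,-5})(Ω₁) = (0.000007, -0.000008) ; Y_{7,-5}(Ω₂) = (0.021066, 0.017067) ; Δ = (0.000000, -0.000000)
  [-4]  conj(Y_{7,-4})(Ω₁) = (-0.000228, 0.000009) ; Y_{7,-4}(Ω₂) = (0.092616, 0.056116) ; Δ = (-0.000022, -0.000012)
  [-3]  conj(Y_{7,-3})(Ω₁) = (0.002660, 0.002502) ; Y_{7,-3}(Ω₂) = (0.275319, 0.119190) ; Δ = (0.000434, 0.001006)
  [-2]  conj(Y_{7,-2})(Ω₁) = (-0.000837, -0.041069) ; Y_{7,-2}(Ω₂) = (0.511417, 0.142845) ; Δ = (0.005438, -0.021123)
  [-1]  conj(Y_{7,-1})(Ω₁) = (-0.206079, 0.210324) ; Y_{7,-1}(Ω₂) = (0.425560, 0.058316) ; Δ = (-0.099964, 0.077488)
  [+0]  conj(Y_{7,0})(Ω₁) = (1.008390, -0.000000) ; Y_{7,0}(Ω₂) = (-0.236160, 0.000000) ; Δ = (-0.238141, 0.000000)
  [+1]  conj(Y_{7,1})(Ω₁) = (0.206079, 0.210324) ; Y_{7,1}(Ω₂) = (-0.425560, 0.058316) ; Δ = (-0.099964, -0.077488)
  [+2]  conj(Y_{7,2})(Ω₁) = (-0.000837, 0.041069) ; Y_{7,2}(Ω₂) = (0.511417, -0.142845) ; Δ = (0.005438, 0.021123)
  [+3]  conj(Y_{7,3})(Ω₁) = (-0.002660, 0.002502) ; Y_{7,3}(Ω₂) = (-0.275319, 0.119190) ; Δ = (0.000434, -0.001006)
  [+4]  conj(Y_{7,4})(Ω₁) = (-0.000228, -0.000009) ; Y_{7,4}(Ω₂) = (0.092616, -0.056116) ; Δ = (-0.000022, 0.000012)
  [+5]  conj(Y_{7,5})(Ω₁) = (-0.000007, -0.000008) ; Y_{7,5}(Ω₂) = (-0.021066, 0.017067) ; Δ = (0.000000, 0.000000)
  [+6]  conj(Y_{7,6})(Ω₁) = (0.000000, -0.000000) ; Y_{7,6}(Ω₂) = (0.003216, -0.003427) ; Δ = (-0.000000, -0.000000)
  [+7]  conj(Y_{7,7})(Ω₁) = (0.000000, -0.000000) ; Y_{7,7}(Ω₂) = (-0.000293, 0.000412) ; Δ = (0.000000, 0.000000)
Accumulated sum (-0.426368, -0.000000); after 4π/(2l+1) scaling, (-0.357193, -0.000000) ⇒ P_7 = -0.357193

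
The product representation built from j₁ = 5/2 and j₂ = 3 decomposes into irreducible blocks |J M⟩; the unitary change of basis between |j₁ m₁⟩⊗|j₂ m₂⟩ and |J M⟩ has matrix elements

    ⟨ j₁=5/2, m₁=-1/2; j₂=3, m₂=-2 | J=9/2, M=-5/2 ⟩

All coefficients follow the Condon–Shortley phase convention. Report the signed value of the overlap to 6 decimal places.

√[10·1!4!5!/11! · 2!3!1!5!2!7!] = √(115200/11)
  +(−1)^0/∏(0,1,3,1,1,4)! = 1/144  (running 1/144)
  +(−1)^1/∏(1,0,2,0,2,5)! = -1/480  (running 7/1440)
⟨..|..⟩ = √(115200/11)·(7/1440) = +0.497468

+0.497468  (= +√(49/198))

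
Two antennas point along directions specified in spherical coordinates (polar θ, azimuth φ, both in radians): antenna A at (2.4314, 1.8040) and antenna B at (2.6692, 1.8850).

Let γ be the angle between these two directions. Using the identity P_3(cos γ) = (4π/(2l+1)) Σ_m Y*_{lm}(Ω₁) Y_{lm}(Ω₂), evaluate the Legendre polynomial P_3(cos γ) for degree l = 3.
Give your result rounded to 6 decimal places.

Summing Y*_{l m}(θ₁,φ₁)·Y_{l m}(θ₂,φ₂) over m ∈ [−3, 3]; prefactor 4π/(2·3+1) = 1.795196:
  term(m=-3) = (0.004411, -0.001094)   from Y*(Ω₁)=(0.074457, -0.088468), Y(Ω₂)=(0.031802, 0.023099)
  term(m=-2) = (0.061252, -0.010011)   from Y*(Ω₁)=(0.294213, 0.148123), Y(Ω₂)=(0.152425, -0.110764)
  term(m=-1) = (0.171645, -0.013934)   from Y*(Ω₁)=(-0.091281, 0.384302), Y(Ω₂)=(-0.134744, -0.414637)
  term(m=+0) = (-0.011375, 0.000000)   from Y*(Ω₁)=(0.035479, -0.000000), Y(Ω₂)=(-0.320607, 0.000000)
  term(m=+1) = (0.171645, 0.013934)   from Y*(Ω₁)=(0.091281, 0.384302), Y(Ω₂)=(0.134744, -0.414637)
  term(m=+2) = (0.061252, 0.010011)   from Y*(Ω₁)=(0.294213, -0.148123), Y(Ω₂)=(0.152425, 0.110764)
  term(m=+3) = (0.004411, 0.001094)   from Y*(Ω₁)=(-0.074457, -0.088468), Y(Ω₂)=(-0.031802, 0.023099)
Σ over m = (0.463242, 0.000000); ×(4π/7) → (0.831611, 0.000000). Real part: 0.831611

0.831611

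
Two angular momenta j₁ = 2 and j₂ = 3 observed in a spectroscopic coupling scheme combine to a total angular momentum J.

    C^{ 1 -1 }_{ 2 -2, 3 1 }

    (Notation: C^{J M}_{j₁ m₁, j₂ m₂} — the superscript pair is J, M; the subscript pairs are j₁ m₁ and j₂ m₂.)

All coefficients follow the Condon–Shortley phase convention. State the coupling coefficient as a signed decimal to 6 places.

triangle: 4!·0!·2!/7! = 48/5040
(j±m)!: 0!·4!·4!·2!·0!·2! = 2304
prefactor² = (2J+1)·Δ·N² = 2304/35
  k=4: +1/(4!·0!·0!·0!·0!·2!) = 1/48
Σ = 1/48  ⇒  CG² = 2304/35·(1/48)² = 1/35
CG = +√(1/35) = +0.169031

+0.169031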